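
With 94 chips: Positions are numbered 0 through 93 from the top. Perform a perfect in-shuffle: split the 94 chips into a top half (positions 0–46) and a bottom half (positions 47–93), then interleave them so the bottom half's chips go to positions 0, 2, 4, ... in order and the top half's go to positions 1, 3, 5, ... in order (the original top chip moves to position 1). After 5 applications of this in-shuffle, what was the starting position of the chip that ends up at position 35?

12

Work backwards from position 35, undoing one in-shuffle at a time:
35 ← 17 ← 8 ← 51 ← 25 ← 12
So the chip now at position 35 started at position 12.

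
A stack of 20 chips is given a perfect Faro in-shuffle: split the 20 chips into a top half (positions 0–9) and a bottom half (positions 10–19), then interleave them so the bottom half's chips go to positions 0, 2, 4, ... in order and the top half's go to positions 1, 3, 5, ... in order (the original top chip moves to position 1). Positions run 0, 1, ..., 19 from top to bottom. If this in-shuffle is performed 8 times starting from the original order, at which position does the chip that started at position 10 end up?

1

Track the chip's position through each in-shuffle:
10 → 0 → 1 → 3 → 7 → 15 → 10 → 0 → 1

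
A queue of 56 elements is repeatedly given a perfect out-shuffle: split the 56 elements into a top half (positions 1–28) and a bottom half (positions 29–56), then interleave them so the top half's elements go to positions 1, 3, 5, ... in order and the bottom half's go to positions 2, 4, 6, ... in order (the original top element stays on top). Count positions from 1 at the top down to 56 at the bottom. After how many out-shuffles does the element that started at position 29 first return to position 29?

Follow position 29 under repeated out-shuffles:
29 → 2 → 3 → 5 → 9 → 17 → 33 → 10 → 19 → 37 → 18 → 35 → 14 → 27 → 53 → 50 → 44 → 32 → 8 → 15 → 29
It first returns after 20 out-shuffles.

20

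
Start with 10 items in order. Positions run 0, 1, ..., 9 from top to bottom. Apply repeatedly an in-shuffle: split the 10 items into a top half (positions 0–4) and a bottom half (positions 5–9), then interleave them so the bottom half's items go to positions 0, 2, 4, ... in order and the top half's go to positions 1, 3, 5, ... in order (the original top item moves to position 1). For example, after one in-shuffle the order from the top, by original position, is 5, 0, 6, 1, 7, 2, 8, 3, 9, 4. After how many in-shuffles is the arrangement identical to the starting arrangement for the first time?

The in-shuffle permutes the 10 positions with cycle lengths [10].
Every item is home exactly when every cycle has completed a whole number of laps, i.e. after lcm(10) = 10 in-shuffles.

10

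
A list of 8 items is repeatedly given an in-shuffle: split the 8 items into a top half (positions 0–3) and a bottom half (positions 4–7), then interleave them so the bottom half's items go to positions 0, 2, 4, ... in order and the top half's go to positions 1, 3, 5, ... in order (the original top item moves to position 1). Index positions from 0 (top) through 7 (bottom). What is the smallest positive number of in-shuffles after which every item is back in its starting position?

The in-shuffle permutes the 8 positions with cycle lengths [2, 6].
Every item is home exactly when every cycle has completed a whole number of laps, i.e. after lcm(2, 6) = 6 in-shuffles.

6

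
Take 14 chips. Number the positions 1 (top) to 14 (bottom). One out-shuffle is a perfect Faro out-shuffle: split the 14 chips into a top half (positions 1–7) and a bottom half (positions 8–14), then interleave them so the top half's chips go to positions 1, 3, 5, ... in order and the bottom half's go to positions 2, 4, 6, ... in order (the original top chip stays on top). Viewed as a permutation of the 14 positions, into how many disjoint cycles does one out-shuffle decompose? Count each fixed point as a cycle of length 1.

3

Trace each unvisited position around until it returns:
(1) (2 3 5 9 4 7 ... len 12) (14)
3 cycles in total.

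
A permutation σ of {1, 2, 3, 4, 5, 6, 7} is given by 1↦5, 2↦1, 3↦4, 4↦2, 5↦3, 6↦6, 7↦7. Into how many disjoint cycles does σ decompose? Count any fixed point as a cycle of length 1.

3

Cycle decomposition: (1 5 3 4 2) (6) (7).
3 cycles.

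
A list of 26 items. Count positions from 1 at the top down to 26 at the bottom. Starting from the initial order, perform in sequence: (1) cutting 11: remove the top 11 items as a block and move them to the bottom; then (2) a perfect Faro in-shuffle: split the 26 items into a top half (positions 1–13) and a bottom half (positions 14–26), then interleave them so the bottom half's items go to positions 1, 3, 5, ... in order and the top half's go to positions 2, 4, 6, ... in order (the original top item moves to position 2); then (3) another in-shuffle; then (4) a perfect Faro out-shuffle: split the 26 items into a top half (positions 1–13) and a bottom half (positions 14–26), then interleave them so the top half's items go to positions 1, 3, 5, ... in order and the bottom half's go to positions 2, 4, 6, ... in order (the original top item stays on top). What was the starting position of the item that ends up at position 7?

12

Undo the operations in reverse order, starting from position 7:
  undo op 4 (out-shuffle, from top half): 7 ← 4
  undo op 3 (in-shuffle, from top half): 4 ← 2
  undo op 2 (in-shuffle, from top half): 2 ← 1
  undo op 1 (cut 11): 1 ← 12
So the item at position 7 came from original position 12.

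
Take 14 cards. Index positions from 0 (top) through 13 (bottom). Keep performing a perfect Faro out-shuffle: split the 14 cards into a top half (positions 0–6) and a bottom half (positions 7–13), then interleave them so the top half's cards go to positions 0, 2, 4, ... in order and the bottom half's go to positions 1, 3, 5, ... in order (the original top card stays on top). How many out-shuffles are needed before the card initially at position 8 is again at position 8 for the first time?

Follow position 8 under repeated out-shuffles:
8 → 3 → 6 → 12 → 11 → 9 → 5 → 10 → 7 → 1 → 2 → 4 → 8
It first returns after 12 out-shuffles.

12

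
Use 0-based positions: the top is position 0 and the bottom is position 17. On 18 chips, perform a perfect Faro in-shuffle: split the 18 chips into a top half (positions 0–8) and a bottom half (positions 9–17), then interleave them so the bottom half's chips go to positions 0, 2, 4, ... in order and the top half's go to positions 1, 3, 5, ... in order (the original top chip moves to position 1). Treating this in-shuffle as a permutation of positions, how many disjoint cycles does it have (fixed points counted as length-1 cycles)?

Trace each unvisited position around until it returns:
(0 1 3 7 15 12 ... len 18)
1 cycle in total.

1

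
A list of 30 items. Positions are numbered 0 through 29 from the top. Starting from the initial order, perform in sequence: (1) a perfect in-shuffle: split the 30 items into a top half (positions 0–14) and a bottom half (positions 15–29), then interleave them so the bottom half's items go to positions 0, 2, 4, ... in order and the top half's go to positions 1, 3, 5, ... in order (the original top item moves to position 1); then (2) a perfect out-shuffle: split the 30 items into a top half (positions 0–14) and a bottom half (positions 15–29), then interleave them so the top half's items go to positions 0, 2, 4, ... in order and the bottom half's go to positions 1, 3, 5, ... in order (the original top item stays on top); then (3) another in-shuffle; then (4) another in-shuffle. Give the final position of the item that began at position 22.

22

Track the item from position 22 forward through each operation:
  after op 1 (in-shuffle): 22 → 14
  after op 2 (out-shuffle): 14 → 28
  after op 3 (in-shuffle): 28 → 26
  after op 4 (in-shuffle): 26 → 22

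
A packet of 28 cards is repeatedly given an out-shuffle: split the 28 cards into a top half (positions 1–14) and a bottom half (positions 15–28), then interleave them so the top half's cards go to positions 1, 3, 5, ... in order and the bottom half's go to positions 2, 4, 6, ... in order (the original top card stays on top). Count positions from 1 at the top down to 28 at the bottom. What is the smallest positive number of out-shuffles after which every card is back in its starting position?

The out-shuffle permutes the 28 positions with cycle lengths [1, 1, 2, 6, 18].
Every card is home exactly when every cycle has completed a whole number of laps, i.e. after lcm(1, 2, 6, 18) = 18 out-shuffles.

18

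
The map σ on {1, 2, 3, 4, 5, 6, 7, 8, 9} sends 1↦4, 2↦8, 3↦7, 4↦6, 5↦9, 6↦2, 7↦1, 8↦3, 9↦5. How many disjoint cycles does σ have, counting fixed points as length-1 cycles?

Cycle decomposition: (1 4 6 2 8 3 7) (5 9).
2 cycles.

2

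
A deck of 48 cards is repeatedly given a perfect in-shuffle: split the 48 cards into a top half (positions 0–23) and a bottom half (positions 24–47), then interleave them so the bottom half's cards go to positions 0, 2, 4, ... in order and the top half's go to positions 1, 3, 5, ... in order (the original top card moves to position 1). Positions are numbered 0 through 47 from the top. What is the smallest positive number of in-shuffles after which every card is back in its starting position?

The in-shuffle permutes the 48 positions with cycle lengths [3, 3, 21, 21].
Every card is home exactly when every cycle has completed a whole number of laps, i.e. after lcm(3, 21) = 21 in-shuffles.

21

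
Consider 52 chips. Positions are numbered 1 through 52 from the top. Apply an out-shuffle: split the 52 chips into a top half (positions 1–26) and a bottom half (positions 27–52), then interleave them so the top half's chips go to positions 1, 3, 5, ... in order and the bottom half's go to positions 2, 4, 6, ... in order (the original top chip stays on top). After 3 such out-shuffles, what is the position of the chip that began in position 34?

10

Track the chip's position through each out-shuffle:
34 → 16 → 31 → 10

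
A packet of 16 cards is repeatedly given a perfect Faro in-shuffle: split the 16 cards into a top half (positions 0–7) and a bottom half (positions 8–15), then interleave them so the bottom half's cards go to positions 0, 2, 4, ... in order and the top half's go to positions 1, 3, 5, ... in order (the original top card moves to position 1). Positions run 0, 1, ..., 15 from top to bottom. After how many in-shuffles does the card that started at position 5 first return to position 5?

8

Follow position 5 under repeated in-shuffles:
5 → 11 → 6 → 13 → 10 → 4 → 9 → 2 → 5
It first returns after 8 in-shuffles.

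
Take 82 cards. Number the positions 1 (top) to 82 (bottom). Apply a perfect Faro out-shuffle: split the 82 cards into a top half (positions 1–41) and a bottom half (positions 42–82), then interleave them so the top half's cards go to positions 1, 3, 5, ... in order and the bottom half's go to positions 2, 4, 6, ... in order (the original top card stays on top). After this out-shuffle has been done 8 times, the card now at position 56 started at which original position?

80

Work backwards from position 56, undoing one out-shuffle at a time:
56 ← 69 ← 35 ← 18 ← 50 ← 66 ← 74 ← 78 ← 80
So the card now at position 56 started at position 80.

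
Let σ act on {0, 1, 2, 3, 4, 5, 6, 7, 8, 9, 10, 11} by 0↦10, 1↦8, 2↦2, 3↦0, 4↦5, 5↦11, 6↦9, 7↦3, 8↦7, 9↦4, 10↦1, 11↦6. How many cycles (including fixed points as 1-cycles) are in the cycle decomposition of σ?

Cycle decomposition: (0 10 1 8 7 3) (2) (4 5 11 6 9).
3 cycles.

3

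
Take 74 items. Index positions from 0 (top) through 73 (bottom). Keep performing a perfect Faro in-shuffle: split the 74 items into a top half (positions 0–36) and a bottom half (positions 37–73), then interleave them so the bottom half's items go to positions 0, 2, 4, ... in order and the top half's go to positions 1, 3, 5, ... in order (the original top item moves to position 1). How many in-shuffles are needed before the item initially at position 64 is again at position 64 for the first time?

Follow position 64 under repeated in-shuffles:
64 → 54 → 34 → 69 → 64
It first returns after 4 in-shuffles.

4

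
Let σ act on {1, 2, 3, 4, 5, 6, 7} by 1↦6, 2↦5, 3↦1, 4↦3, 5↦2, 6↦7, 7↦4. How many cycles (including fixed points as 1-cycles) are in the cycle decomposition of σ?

2

Cycle decomposition: (1 6 7 4 3) (2 5).
2 cycles.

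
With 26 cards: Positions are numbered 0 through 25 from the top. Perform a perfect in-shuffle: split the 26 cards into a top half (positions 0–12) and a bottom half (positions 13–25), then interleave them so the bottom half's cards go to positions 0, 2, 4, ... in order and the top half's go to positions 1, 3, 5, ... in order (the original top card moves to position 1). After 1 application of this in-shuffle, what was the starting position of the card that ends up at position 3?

1

Work backwards from position 3, undoing one in-shuffle at a time:
3 ← 1
So the card now at position 3 started at position 1.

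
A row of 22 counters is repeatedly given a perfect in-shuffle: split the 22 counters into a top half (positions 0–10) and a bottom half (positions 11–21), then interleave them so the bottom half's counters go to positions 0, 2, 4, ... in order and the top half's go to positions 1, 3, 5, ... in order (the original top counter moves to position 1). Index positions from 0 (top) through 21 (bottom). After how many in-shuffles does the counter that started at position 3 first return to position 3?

11

Follow position 3 under repeated in-shuffles:
3 → 7 → 15 → 8 → 17 → 12 → 2 → 5 → 11 → 0 → 1 → 3
It first returns after 11 in-shuffles.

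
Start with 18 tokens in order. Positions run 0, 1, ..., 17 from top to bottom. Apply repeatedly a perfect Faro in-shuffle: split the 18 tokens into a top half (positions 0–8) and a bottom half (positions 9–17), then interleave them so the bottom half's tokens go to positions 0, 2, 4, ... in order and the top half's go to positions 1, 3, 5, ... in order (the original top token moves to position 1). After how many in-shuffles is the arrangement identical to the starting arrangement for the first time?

The in-shuffle permutes the 18 positions with cycle lengths [18].
Every token is home exactly when every cycle has completed a whole number of laps, i.e. after lcm(18) = 18 in-shuffles.

18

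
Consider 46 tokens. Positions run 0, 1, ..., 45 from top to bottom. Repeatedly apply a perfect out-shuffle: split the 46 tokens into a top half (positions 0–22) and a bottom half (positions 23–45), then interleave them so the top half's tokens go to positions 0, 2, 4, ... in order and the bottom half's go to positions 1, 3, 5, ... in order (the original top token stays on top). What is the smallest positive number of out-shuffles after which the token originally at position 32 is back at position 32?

Follow position 32 under repeated out-shuffles:
32 → 19 → 38 → 31 → 17 → 34 → 23 → 1 → 2 → 4 → 8 → 16 → 32
It first returns after 12 out-shuffles.

12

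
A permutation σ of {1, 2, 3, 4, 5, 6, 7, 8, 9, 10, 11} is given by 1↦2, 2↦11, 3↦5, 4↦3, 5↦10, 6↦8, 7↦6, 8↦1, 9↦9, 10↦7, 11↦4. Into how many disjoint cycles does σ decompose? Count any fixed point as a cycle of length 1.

Cycle decomposition: (1 2 11 4 3 5 10 7 6 8) (9).
2 cycles.

2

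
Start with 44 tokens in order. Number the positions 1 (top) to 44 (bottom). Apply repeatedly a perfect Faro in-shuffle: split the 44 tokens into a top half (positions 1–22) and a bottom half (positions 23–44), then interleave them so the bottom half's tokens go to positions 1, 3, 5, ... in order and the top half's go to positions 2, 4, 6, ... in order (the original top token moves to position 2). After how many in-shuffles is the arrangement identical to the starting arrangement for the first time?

The in-shuffle permutes the 44 positions with cycle lengths [2, 4, 4, 4, 6, 12, 12].
Every token is home exactly when every cycle has completed a whole number of laps, i.e. after lcm(2, 4, 6, 12) = 12 in-shuffles.

12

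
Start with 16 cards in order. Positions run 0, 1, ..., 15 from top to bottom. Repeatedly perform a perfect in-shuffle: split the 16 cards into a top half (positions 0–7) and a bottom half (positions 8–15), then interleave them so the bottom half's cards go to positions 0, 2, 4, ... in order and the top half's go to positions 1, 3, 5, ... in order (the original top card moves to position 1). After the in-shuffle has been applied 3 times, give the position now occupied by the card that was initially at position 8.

3

Track the card's position through each in-shuffle:
8 → 0 → 1 → 3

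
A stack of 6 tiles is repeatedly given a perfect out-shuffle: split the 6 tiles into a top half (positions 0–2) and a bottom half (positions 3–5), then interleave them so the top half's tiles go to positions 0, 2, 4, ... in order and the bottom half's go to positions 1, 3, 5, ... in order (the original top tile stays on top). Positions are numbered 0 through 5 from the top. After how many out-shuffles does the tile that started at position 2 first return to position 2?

Follow position 2 under repeated out-shuffles:
2 → 4 → 3 → 1 → 2
It first returns after 4 out-shuffles.

4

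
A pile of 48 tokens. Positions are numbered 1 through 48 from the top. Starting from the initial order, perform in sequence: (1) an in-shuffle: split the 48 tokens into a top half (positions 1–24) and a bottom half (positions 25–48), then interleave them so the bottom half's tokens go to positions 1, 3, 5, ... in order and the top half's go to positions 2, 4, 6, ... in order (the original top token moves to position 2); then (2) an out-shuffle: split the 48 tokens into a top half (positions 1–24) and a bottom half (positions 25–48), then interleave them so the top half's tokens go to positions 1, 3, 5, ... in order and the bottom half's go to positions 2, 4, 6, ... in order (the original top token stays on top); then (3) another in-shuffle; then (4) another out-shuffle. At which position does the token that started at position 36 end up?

34

Track the token from position 36 forward through each operation:
  after op 1 (in-shuffle): 36 → 23
  after op 2 (out-shuffle): 23 → 45
  after op 3 (in-shuffle): 45 → 41
  after op 4 (out-shuffle): 41 → 34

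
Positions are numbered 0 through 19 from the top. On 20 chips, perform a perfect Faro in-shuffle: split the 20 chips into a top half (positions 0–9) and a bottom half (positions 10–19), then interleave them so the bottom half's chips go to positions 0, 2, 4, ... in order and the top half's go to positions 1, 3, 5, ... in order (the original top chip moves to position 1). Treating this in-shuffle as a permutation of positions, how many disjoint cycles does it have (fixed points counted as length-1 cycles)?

5

Trace each unvisited position around until it returns:
(0 1 3 7 15 10) (2 5 11) (4 9 19 18 16 12) (6 13) (8 17 14)
5 cycles in total.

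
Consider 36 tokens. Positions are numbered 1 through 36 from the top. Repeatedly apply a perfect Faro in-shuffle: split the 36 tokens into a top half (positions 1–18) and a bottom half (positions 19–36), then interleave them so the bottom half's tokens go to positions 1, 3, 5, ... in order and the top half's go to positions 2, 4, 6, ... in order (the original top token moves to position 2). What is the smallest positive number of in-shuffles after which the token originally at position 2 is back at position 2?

36

Follow position 2 under repeated in-shuffles:
2 → 4 → 8 → 16 → 32 → 27 → 17 → 34 → ... → 2 (length 36)
It first returns after 36 in-shuffles.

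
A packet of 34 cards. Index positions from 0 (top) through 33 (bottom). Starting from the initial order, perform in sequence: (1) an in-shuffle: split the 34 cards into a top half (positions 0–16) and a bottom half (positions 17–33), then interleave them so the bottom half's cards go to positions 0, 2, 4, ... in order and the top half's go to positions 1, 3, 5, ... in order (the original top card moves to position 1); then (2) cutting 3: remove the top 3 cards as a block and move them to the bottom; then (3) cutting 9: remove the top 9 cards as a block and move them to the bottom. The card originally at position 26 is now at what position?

Track the card from position 26 forward through each operation:
  after op 1 (in-shuffle): 26 → 18
  after op 2 (cut 3): 18 → 15
  after op 3 (cut 9): 15 → 6

6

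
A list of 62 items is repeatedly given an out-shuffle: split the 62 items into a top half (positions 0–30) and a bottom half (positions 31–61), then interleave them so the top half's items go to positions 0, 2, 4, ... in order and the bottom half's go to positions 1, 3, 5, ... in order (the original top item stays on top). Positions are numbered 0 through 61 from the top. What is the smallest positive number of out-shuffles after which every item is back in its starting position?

60

The out-shuffle permutes the 62 positions with cycle lengths [1, 1, 60].
Every item is home exactly when every cycle has completed a whole number of laps, i.e. after lcm(1, 60) = 60 out-shuffles.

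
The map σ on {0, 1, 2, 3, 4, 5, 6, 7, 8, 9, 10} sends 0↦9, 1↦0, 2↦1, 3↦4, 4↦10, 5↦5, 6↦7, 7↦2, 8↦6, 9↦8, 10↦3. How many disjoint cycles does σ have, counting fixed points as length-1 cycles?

Cycle decomposition: (0 9 8 6 7 2 1) (3 4 10) (5).
3 cycles.

3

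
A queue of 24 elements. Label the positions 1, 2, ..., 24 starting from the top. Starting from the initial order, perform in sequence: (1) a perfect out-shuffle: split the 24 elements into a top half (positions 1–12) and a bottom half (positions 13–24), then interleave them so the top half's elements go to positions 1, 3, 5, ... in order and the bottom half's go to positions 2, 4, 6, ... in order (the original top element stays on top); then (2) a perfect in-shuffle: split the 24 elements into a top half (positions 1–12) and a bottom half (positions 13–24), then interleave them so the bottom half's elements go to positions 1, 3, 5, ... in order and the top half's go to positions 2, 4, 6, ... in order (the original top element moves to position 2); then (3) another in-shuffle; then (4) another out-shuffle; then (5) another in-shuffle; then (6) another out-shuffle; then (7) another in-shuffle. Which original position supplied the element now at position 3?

18

Undo the operations in reverse order, starting from position 3:
  undo op 7 (in-shuffle, from bottom half): 3 ← 14
  undo op 6 (out-shuffle, from bottom half): 14 ← 19
  undo op 5 (in-shuffle, from bottom half): 19 ← 22
  undo op 4 (out-shuffle, from bottom half): 22 ← 23
  undo op 3 (in-shuffle, from bottom half): 23 ← 24
  undo op 2 (in-shuffle, from top half): 24 ← 12
  undo op 1 (out-shuffle, from bottom half): 12 ← 18
So the element at position 3 came from original position 18.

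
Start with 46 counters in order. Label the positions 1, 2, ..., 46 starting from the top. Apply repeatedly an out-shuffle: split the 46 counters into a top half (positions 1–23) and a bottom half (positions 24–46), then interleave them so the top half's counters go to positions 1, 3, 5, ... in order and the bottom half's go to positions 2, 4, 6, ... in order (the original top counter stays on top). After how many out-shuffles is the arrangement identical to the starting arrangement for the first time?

The out-shuffle permutes the 46 positions with cycle lengths [1, 1, 2, 4, 4, 4, 6, 12, 12].
Every counter is home exactly when every cycle has completed a whole number of laps, i.e. after lcm(1, 2, 4, 6, 12) = 12 out-shuffles.

12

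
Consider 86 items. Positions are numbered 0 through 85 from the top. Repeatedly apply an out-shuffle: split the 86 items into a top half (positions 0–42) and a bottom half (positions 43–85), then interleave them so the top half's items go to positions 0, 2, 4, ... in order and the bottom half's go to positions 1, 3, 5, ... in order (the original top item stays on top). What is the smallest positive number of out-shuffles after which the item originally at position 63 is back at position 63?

Follow position 63 under repeated out-shuffles:
63 → 41 → 82 → 79 → 73 → 61 → 37 → 74 → 63
It first returns after 8 out-shuffles.

8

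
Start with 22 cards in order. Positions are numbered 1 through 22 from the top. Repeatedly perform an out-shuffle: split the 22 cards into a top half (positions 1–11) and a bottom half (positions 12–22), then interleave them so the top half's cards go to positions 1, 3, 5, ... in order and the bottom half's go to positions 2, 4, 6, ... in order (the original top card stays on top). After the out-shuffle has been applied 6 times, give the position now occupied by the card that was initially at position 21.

21

Track the card's position through each out-shuffle:
21 → 20 → 18 → 14 → 6 → 11 → 21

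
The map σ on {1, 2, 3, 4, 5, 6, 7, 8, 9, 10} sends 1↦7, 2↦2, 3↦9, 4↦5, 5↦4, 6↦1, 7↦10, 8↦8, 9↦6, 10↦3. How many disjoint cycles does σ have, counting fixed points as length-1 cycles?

4

Cycle decomposition: (1 7 10 3 9 6) (2) (4 5) (8).
4 cycles.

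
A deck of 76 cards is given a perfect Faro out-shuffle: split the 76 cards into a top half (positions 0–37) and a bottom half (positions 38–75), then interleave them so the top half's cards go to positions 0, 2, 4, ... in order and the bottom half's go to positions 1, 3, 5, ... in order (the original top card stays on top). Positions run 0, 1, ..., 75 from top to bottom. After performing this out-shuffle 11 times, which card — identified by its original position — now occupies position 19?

Work backwards from position 19, undoing one out-shuffle at a time:
19 ← 47 ← 61 ← 68 ← 34 ← 17 ← 46 ← 23 ← 49 ← 62 ← 31 ← 53
So the card now at position 19 started at position 53.

53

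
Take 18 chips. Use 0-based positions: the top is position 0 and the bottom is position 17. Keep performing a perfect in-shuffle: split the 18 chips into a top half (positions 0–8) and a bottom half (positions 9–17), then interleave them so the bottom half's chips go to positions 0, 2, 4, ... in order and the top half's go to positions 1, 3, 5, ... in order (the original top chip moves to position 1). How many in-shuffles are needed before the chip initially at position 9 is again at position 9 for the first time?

Follow position 9 under repeated in-shuffles:
9 → 0 → 1 → 3 → 7 → 15 → 12 → 6 → 13 → 8 → 17 → 16 → 14 → 10 → 2 → 5 → 11 → 4 → 9
It first returns after 18 in-shuffles.

18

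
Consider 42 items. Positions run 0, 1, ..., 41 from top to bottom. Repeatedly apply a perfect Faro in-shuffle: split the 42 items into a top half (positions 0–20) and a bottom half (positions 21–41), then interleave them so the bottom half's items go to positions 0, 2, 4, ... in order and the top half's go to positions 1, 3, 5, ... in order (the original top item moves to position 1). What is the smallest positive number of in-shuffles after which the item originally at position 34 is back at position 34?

Follow position 34 under repeated in-shuffles:
34 → 26 → 10 → 21 → 0 → 1 → 3 → 7 → 15 → 31 → 20 → 41 → 40 → 38 → 34
It first returns after 14 in-shuffles.

14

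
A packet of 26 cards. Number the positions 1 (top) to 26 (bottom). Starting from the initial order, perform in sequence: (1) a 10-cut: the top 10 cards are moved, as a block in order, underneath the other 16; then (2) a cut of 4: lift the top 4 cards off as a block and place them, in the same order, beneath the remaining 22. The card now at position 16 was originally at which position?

Undo the operations in reverse order, starting from position 16:
  undo op 2 (cut 4): 16 ← 20
  undo op 1 (cut 10): 20 ← 4
So the card at position 16 came from original position 4.

4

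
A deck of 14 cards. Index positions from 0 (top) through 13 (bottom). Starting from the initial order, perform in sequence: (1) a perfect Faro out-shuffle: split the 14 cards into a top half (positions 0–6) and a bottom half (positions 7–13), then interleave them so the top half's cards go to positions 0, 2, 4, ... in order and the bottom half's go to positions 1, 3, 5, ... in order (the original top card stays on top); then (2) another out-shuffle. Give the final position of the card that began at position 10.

1

Track the card from position 10 forward through each operation:
  after op 1 (out-shuffle): 10 → 7
  after op 2 (out-shuffle): 7 → 1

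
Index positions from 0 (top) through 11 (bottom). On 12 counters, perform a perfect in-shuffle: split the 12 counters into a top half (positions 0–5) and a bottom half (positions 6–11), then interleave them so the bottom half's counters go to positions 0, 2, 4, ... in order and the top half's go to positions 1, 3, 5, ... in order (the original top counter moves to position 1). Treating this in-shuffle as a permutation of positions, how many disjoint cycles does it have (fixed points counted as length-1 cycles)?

Trace each unvisited position around until it returns:
(0 1 3 7 2 5 ... len 12)
1 cycle in total.

1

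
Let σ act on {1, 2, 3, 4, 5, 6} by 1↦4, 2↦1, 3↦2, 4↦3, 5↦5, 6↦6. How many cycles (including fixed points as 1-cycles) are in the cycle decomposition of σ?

3

Cycle decomposition: (1 4 3 2) (5) (6).
3 cycles.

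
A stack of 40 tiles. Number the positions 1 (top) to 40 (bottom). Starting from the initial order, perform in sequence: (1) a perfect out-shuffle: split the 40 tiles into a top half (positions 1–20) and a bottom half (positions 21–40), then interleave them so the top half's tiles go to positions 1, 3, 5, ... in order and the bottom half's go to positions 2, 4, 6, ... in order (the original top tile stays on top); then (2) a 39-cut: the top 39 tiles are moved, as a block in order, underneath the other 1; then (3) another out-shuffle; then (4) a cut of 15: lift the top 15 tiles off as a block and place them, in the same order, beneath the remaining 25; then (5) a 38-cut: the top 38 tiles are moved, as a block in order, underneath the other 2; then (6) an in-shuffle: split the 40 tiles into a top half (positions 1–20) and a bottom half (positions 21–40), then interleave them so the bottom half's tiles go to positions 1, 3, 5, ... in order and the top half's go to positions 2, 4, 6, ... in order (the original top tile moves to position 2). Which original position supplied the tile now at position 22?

Undo the operations in reverse order, starting from position 22:
  undo op 6 (in-shuffle, from top half): 22 ← 11
  undo op 5 (cut 38): 11 ← 9
  undo op 4 (cut 15): 9 ← 24
  undo op 3 (out-shuffle, from bottom half): 24 ← 32
  undo op 2 (cut 39): 32 ← 31
  undo op 1 (out-shuffle, from top half): 31 ← 16
So the tile at position 22 came from original position 16.

16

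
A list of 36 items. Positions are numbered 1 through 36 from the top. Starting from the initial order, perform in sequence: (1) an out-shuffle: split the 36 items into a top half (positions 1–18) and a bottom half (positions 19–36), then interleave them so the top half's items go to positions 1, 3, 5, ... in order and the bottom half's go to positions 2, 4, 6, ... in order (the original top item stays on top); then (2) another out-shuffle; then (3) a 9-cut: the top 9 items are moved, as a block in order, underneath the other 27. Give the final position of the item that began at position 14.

9

Track the item from position 14 forward through each operation:
  after op 1 (out-shuffle): 14 → 27
  after op 2 (out-shuffle): 27 → 18
  after op 3 (cut 9): 18 → 9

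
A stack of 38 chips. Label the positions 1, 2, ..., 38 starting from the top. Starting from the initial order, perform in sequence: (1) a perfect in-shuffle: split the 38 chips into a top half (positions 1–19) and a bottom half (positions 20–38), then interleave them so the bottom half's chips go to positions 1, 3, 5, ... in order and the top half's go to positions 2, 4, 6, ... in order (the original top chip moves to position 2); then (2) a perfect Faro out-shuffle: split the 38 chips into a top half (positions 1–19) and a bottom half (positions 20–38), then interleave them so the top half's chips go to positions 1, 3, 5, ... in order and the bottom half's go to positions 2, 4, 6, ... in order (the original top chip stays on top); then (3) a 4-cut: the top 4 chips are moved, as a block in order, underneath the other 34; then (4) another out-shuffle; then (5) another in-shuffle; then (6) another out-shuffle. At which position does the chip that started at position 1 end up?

Track the chip from position 1 forward through each operation:
  after op 1 (in-shuffle): 1 → 2
  after op 2 (out-shuffle): 2 → 3
  after op 3 (cut 4): 3 → 37
  after op 4 (out-shuffle): 37 → 36
  after op 5 (in-shuffle): 36 → 33
  after op 6 (out-shuffle): 33 → 28

28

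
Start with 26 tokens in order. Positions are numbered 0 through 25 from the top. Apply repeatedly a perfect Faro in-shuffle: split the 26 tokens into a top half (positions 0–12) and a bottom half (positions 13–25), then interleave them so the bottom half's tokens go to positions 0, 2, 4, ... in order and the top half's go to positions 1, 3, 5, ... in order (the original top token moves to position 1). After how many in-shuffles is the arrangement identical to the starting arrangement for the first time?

18

The in-shuffle permutes the 26 positions with cycle lengths [2, 6, 18].
Every token is home exactly when every cycle has completed a whole number of laps, i.e. after lcm(2, 6, 18) = 18 in-shuffles.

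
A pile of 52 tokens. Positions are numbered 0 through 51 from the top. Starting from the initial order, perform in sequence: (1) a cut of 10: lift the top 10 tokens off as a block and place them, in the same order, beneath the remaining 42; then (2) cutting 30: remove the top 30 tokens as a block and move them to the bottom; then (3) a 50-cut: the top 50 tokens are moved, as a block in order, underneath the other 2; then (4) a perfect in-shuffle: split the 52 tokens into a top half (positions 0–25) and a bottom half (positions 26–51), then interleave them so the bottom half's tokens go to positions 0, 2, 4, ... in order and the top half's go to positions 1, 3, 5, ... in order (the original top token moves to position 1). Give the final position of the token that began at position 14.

Track the token from position 14 forward through each operation:
  after op 1 (cut 10): 14 → 4
  after op 2 (cut 30): 4 → 26
  after op 3 (cut 50): 26 → 28
  after op 4 (in-shuffle): 28 → 4

4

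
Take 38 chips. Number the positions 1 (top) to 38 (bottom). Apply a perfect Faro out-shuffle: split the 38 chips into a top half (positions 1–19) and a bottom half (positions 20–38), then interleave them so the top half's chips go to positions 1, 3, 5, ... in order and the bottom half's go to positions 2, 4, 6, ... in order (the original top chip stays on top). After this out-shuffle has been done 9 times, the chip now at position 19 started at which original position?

Work backwards from position 19, undoing one out-shuffle at a time:
19 ← 10 ← 24 ← 31 ← 16 ← 27 ← 14 ← 26 ← 32 ← 35
So the chip now at position 19 started at position 35.

35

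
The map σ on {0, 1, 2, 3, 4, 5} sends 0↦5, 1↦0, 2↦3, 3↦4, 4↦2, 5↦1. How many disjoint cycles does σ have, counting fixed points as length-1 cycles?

2

Cycle decomposition: (0 5 1) (2 3 4).
2 cycles.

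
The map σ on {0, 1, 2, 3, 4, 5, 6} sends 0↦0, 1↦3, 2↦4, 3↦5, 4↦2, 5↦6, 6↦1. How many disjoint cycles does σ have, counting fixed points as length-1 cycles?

3

Cycle decomposition: (0) (1 3 5 6) (2 4).
3 cycles.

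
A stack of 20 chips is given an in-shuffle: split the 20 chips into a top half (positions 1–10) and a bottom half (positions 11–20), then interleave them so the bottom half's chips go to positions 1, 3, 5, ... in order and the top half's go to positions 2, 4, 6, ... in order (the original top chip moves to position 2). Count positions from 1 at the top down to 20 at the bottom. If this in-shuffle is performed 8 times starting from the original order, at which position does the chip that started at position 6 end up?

Track the chip's position through each in-shuffle:
6 → 12 → 3 → 6 → 12 → 3 → 6 → 12 → 3

3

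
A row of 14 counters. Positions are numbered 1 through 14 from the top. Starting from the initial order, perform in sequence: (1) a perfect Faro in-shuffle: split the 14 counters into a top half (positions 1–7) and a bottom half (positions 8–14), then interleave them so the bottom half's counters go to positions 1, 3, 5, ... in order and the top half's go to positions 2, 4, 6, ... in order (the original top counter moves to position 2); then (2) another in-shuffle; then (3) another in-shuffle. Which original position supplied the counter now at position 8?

Undo the operations in reverse order, starting from position 8:
  undo op 3 (in-shuffle, from top half): 8 ← 4
  undo op 2 (in-shuffle, from top half): 4 ← 2
  undo op 1 (in-shuffle, from top half): 2 ← 1
So the counter at position 8 came from original position 1.

1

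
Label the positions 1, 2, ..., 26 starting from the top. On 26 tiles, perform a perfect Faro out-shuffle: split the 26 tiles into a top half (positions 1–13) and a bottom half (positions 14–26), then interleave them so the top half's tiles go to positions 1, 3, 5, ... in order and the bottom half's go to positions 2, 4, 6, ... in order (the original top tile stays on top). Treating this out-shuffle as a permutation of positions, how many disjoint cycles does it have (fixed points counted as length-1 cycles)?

Trace each unvisited position around until it returns:
(1) (2 3 5 9 17 8 ... len 20) (6 11 21 16) (26)
4 cycles in total.

4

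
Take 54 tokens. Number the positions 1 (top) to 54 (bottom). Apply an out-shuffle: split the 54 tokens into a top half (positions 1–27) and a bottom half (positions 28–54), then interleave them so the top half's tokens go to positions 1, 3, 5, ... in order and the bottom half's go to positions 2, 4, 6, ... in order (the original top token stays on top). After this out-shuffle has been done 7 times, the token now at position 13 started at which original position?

16

Work backwards from position 13, undoing one out-shuffle at a time:
13 ← 7 ← 4 ← 29 ← 15 ← 8 ← 31 ← 16
So the token now at position 13 started at position 16.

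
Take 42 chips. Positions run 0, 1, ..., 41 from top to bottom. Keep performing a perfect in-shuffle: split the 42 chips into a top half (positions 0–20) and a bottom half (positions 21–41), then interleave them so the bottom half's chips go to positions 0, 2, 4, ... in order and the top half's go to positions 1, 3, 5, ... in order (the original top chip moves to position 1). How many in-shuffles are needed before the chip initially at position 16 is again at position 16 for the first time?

14

Follow position 16 under repeated in-shuffles:
16 → 33 → 24 → 6 → 13 → 27 → 12 → 25 → 8 → 17 → 35 → 28 → 14 → 29 → 16
It first returns after 14 in-shuffles.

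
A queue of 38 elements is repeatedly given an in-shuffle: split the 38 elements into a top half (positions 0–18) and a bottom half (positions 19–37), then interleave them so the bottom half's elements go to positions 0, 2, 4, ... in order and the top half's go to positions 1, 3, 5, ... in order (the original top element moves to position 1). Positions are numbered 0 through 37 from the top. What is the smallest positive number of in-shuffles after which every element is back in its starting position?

12

The in-shuffle permutes the 38 positions with cycle lengths [2, 12, 12, 12].
Every element is home exactly when every cycle has completed a whole number of laps, i.e. after lcm(2, 12) = 12 in-shuffles.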